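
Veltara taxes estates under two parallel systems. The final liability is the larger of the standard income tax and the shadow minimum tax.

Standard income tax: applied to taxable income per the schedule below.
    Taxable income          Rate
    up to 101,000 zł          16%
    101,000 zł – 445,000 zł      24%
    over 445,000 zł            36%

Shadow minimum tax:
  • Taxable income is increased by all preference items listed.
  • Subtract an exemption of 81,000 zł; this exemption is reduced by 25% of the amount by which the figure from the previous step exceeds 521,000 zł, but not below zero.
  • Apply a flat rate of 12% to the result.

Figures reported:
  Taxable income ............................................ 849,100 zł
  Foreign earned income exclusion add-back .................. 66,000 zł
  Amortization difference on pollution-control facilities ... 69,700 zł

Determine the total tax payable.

Standard income tax:
  101,000 zł × 16% = 16,160 zł
  344,000 zł × 24% = 82,560 zł
  404,100 zł × 36% = 145,476 zł
  → 244,196 zł

Shadow minimum tax:
  Adjusted income: 849,100 zł + 66,000 zł + 69,700 zł = 984,800 zł
  Exemption: 25% × (984,800 zł − 521,000 zł) = 115,950 zł ≥ 81,000 zł, so the exemption is fully phased out
  Base: 984,800 zł − 0 zł = 984,800 zł
  984,800 zł × 12% = 118,176 zł

244,196 zł > 118,176 zł, so the standard income tax governs.

244,196 zł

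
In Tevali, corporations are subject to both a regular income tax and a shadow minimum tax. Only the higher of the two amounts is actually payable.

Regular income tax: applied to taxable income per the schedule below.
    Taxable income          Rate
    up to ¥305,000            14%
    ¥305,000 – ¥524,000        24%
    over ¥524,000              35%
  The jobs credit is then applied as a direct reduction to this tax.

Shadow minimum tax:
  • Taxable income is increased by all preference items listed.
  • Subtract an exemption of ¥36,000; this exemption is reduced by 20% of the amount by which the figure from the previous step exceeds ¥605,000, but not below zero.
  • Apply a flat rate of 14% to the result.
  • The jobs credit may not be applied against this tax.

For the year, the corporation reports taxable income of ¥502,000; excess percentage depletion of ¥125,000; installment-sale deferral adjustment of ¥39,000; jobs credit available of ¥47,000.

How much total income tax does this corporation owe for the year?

¥89,908

Regular income tax:
  ¥305,000 × 14% = ¥42,700
  ¥197,000 × 24% = ¥47,280
  → ¥89,980
  Less jobs credit ¥47,000 → ¥42,980

Shadow minimum tax:
  Adjusted income: ¥502,000 + ¥125,000 + ¥39,000 = ¥666,000
  Exemption: ¥36,000 − 20% × (¥666,000 − ¥605,000) = ¥36,000 − ¥12,200 = ¥23,800
  Base: ¥666,000 − ¥23,800 = ¥642,200
  ¥642,200 × 14% = ¥89,908

¥89,908 > ¥42,980, so the shadow minimum tax is the binding amount.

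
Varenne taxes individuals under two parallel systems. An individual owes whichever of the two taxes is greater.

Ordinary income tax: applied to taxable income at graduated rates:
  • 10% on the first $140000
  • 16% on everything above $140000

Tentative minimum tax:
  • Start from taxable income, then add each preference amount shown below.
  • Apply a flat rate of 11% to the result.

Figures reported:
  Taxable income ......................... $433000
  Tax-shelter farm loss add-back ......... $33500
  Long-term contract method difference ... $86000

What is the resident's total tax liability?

Tentative minimum tax:
  Adjusted income: $433000 + $33500 + $86000 = $552500
  $552500 × 11% = $60775

Ordinary income tax:
  $140000 × 10% = $14000
  $293000 × 16% = $46880
  → $60880

$60880 > $60775, so the ordinary income tax governs.

$60880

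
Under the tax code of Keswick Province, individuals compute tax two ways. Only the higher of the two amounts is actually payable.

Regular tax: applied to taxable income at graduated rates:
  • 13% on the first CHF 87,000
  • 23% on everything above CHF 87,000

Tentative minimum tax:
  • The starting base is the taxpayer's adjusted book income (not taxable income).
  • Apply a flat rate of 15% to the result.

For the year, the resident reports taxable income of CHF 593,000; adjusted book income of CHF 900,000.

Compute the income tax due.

Tentative minimum tax:
  Base (adjusted book income): CHF 900,000
  CHF 900,000 × 15% = CHF 135,000

Regular tax:
  CHF 87,000 × 13% = CHF 11,310
  CHF 506,000 × 23% = CHF 116,380
  → CHF 127,690

CHF 135,000 > CHF 127,690, so the tentative minimum tax is the binding amount.

CHF 135,000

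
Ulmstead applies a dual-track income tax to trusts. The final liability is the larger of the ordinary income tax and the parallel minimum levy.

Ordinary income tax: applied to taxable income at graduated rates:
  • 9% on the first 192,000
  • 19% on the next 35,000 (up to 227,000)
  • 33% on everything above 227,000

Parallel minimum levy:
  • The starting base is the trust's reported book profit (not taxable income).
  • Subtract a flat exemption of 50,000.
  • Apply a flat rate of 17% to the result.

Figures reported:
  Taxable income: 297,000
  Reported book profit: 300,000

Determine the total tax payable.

47,030

Ordinary income tax:
  192,000 × 9% = 17,280
  35,000 × 19% = 6,650
  70,000 × 33% = 23,100
  → 47,030

Parallel minimum levy:
  Base (reported book profit): 300,000
  Less exemption 50,000 → base 250,000
  250,000 × 17% = 42,500

47,030 > 42,500, so the ordinary income tax governs.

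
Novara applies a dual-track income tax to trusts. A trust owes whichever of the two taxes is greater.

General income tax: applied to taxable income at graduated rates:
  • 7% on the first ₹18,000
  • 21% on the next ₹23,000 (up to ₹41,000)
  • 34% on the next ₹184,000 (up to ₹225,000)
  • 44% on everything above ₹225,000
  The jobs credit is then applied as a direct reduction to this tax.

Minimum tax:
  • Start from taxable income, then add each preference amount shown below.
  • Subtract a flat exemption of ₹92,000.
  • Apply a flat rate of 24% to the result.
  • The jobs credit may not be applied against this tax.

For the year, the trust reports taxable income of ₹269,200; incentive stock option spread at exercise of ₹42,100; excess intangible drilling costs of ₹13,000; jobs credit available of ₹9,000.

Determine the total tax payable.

₹79,098

General income tax:
  ₹18,000 × 7% = ₹1,260
  ₹23,000 × 21% = ₹4,830
  ₹184,000 × 34% = ₹62,560
  ₹44,200 × 44% = ₹19,448
  → ₹88,098
  Less jobs credit ₹9,000 → ₹79,098

Minimum tax:
  Adjusted income: ₹269,200 + ₹42,100 + ₹13,000 = ₹324,300
  Less exemption ₹92,000 → base ₹232,300
  ₹232,300 × 24% = ₹55,752

₹79,098 > ₹55,752, so the general income tax governs.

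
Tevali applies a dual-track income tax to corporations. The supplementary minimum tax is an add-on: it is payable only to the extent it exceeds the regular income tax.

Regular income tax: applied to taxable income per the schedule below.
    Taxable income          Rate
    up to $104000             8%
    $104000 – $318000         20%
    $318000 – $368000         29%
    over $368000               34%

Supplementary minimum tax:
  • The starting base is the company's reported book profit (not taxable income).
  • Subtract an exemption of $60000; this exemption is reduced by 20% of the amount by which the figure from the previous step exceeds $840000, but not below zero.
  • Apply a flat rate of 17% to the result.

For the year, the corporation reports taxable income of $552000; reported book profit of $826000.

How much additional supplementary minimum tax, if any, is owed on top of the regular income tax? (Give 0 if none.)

$2040

Regular income tax:
  $104000 × 8% = $8320
  $214000 × 20% = $42800
  $50000 × 29% = $14500
  $184000 × 34% = $62560
  → $128180

Supplementary minimum tax:
  Base (reported book profit): $826000
  Exemption: $826000 ≤ $840000, so full $60000 applies
  Base: $826000 − $60000 = $766000
  $766000 × 17% = $130220

Excess of supplementary minimum tax over regular income tax: $130220 − $128180 = $2040.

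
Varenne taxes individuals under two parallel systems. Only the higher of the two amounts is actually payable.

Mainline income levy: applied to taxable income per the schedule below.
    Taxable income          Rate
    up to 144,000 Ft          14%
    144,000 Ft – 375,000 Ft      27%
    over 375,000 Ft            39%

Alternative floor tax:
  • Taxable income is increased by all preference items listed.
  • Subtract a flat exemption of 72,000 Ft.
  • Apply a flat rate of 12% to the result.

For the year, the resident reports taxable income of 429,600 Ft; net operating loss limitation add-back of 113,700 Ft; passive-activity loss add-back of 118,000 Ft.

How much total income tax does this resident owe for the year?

103,824 Ft

Mainline income levy:
  144,000 Ft × 14% = 20,160 Ft
  231,000 Ft × 27% = 62,370 Ft
  54,600 Ft × 39% = 21,294 Ft
  → 103,824 Ft

Alternative floor tax:
  Adjusted income: 429,600 Ft + 113,700 Ft + 118,000 Ft = 661,300 Ft
  Less exemption 72,000 Ft → base 589,300 Ft
  589,300 Ft × 12% = 70,716 Ft

103,824 Ft > 70,716 Ft, so the mainline income levy governs.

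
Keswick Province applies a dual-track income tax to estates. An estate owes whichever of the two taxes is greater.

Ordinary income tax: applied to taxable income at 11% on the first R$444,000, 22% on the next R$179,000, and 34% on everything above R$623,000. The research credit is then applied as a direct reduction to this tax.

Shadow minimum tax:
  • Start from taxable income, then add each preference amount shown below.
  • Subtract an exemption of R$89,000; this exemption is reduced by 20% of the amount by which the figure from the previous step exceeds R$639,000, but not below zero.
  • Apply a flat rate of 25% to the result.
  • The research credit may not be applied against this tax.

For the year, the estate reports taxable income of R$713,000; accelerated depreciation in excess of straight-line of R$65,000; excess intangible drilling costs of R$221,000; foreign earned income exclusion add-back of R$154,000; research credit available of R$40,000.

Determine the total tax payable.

Ordinary income tax:
  R$444,000 × 11% = R$48,840
  R$179,000 × 22% = R$39,380
  R$90,000 × 34% = R$30,600
  → R$118,820
  Less research credit R$40,000 → R$78,820

Shadow minimum tax:
  Adjusted income: R$713,000 + R$65,000 + R$221,000 + R$154,000 = R$1,153,000
  Exemption: 20% × (R$1,153,000 − R$639,000) = R$102,800 ≥ R$89,000, so the exemption is fully phased out
  Base: R$1,153,000 − R$0 = R$1,153,000
  R$1,153,000 × 25% = R$288,250

R$288,250 > R$78,820, so the shadow minimum tax is the binding amount.

R$288,250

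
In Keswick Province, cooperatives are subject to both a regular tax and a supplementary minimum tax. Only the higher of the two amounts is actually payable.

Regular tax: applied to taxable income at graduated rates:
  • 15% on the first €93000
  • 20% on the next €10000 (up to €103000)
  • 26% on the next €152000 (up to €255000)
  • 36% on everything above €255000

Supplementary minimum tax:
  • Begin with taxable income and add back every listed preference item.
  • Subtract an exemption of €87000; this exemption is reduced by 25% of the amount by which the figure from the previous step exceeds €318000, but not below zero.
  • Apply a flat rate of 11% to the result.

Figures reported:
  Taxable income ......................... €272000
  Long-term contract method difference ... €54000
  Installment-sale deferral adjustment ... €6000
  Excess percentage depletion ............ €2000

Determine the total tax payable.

€61590

Regular tax:
  €93000 × 15% = €13950
  €10000 × 20% = €2000
  €152000 × 26% = €39520
  €17000 × 36% = €6120
  → €61590

Supplementary minimum tax:
  Adjusted income: €272000 + €54000 + €6000 + €2000 = €334000
  Exemption: €87000 − 25% × (€334000 − €318000) = €87000 − €4000 = €83000
  Base: €334000 − €83000 = €251000
  €251000 × 11% = €27610

€61590 > €27610, so the regular tax governs.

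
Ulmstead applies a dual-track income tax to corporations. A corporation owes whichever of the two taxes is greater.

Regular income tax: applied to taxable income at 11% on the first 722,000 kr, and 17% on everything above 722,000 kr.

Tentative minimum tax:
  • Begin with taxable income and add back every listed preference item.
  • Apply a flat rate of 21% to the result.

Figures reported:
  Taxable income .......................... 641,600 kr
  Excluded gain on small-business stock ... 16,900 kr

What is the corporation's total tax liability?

Tentative minimum tax:
  Adjusted income: 641,600 kr + 16,900 kr = 658,500 kr
  658,500 kr × 21% = 138,285 kr

Regular income tax:
  641,600 kr × 11% = 70,576 kr

138,285 kr > 70,576 kr, so the tentative minimum tax is the binding amount.

138,285 kr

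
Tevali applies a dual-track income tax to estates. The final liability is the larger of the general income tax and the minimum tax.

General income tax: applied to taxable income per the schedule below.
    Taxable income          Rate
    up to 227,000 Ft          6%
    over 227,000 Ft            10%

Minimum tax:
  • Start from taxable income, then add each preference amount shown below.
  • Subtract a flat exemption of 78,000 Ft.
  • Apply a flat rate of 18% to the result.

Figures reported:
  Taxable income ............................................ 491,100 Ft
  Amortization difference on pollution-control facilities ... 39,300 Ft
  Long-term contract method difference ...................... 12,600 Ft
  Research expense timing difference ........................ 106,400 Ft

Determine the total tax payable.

102,852 Ft

General income tax:
  227,000 Ft × 6% = 13,620 Ft
  264,100 Ft × 10% = 26,410 Ft
  → 40,030 Ft

Minimum tax:
  Adjusted income: 491,100 Ft + 39,300 Ft + 12,600 Ft + 106,400 Ft = 649,400 Ft
  Less exemption 78,000 Ft → base 571,400 Ft
  571,400 Ft × 18% = 102,852 Ft

102,852 Ft > 40,030 Ft, so the minimum tax is the binding amount.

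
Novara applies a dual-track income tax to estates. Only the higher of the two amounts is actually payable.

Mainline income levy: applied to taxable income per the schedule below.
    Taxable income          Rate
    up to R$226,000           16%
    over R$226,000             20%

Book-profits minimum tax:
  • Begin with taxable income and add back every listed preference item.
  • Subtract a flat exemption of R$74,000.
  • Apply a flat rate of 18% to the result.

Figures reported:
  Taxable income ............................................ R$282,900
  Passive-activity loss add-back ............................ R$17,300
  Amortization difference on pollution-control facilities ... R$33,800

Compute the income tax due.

R$47,540

Mainline income levy:
  R$226,000 × 16% = R$36,160
  R$56,900 × 20% = R$11,380
  → R$47,540

Book-profits minimum tax:
  Adjusted income: R$282,900 + R$17,300 + R$33,800 = R$334,000
  Less exemption R$74,000 → base R$260,000
  R$260,000 × 18% = R$46,800

R$47,540 > R$46,800, so the mainline income levy governs.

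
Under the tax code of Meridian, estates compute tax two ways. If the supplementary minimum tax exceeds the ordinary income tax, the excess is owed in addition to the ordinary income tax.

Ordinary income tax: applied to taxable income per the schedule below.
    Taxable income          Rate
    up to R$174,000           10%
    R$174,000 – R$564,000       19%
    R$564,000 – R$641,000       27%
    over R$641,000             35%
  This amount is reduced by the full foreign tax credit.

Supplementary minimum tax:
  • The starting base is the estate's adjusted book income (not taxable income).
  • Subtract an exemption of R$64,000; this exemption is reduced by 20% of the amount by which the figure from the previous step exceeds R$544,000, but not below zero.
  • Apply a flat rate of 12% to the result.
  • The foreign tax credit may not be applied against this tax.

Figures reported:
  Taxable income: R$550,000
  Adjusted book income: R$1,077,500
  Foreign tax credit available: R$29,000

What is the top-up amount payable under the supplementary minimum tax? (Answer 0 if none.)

R$69,460

Ordinary income tax:
  R$174,000 × 10% = R$17,400
  R$376,000 × 19% = R$71,440
  → R$88,840
  Less foreign tax credit R$29,000 → R$59,840

Supplementary minimum tax:
  Base (adjusted book income): R$1,077,500
  Exemption: 20% × (R$1,077,500 − R$544,000) = R$106,700 ≥ R$64,000, so the exemption is fully phased out
  Base: R$1,077,500 − R$0 = R$1,077,500
  R$1,077,500 × 12% = R$129,300

Excess of supplementary minimum tax over ordinary income tax: R$129,300 − R$59,840 = R$69,460.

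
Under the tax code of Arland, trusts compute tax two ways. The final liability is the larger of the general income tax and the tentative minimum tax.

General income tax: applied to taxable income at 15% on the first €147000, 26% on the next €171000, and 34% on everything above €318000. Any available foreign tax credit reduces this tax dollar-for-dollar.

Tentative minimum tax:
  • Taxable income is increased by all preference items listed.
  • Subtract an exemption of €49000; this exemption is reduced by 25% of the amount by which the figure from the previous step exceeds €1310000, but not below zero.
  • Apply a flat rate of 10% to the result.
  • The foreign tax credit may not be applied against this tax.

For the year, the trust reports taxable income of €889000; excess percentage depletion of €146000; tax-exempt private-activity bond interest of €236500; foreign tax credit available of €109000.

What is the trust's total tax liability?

General income tax:
  €147000 × 15% = €22050
  €171000 × 26% = €44460
  €571000 × 34% = €194140
  → €260650
  Less foreign tax credit €109000 → €151650

Tentative minimum tax:
  Adjusted income: €889000 + €146000 + €236500 = €1271500
  Exemption: €1271500 ≤ €1310000, so full €49000 applies
  Base: €1271500 − €49000 = €1222500
  €1222500 × 10% = €122250

€151650 > €122250, so the general income tax governs.

€151650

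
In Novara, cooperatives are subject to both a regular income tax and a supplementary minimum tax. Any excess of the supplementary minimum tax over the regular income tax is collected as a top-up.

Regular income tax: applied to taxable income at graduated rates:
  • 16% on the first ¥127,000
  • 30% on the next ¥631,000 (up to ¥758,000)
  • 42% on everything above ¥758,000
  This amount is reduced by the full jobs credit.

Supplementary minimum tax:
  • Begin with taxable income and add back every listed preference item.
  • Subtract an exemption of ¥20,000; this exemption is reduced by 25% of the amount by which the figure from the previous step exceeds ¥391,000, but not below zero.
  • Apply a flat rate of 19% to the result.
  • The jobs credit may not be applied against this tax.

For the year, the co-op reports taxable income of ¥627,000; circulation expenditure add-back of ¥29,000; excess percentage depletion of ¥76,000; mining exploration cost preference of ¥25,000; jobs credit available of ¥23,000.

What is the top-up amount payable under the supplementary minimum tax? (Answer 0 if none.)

¥0

Regular income tax:
  ¥127,000 × 16% = ¥20,320
  ¥500,000 × 30% = ¥150,000
  → ¥170,320
  Less jobs credit ¥23,000 → ¥147,320

Supplementary minimum tax:
  Adjusted income: ¥627,000 + ¥29,000 + ¥76,000 + ¥25,000 = ¥757,000
  Exemption: 25% × (¥757,000 − ¥391,000) = ¥91,500 ≥ ¥20,000, so the exemption is fully phased out
  Base: ¥757,000 − ¥0 = ¥757,000
  ¥757,000 × 19% = ¥143,830

¥143,830 ≤ ¥147,320, so no add-on is due.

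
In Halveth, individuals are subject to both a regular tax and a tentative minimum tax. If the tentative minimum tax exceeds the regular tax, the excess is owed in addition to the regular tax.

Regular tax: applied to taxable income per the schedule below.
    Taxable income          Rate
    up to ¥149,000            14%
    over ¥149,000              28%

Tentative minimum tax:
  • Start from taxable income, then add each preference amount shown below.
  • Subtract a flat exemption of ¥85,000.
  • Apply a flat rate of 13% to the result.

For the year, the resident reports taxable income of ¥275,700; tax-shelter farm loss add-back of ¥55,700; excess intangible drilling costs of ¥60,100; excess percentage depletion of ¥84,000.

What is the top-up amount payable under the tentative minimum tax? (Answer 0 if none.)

¥0

Tentative minimum tax:
  Adjusted income: ¥275,700 + ¥55,700 + ¥60,100 + ¥84,000 = ¥475,500
  Less exemption ¥85,000 → base ¥390,500
  ¥390,500 × 13% = ¥50,765

Regular tax:
  ¥149,000 × 14% = ¥20,860
  ¥126,700 × 28% = ¥35,476
  → ¥56,336

¥50,765 ≤ ¥56,336, so no add-on is due.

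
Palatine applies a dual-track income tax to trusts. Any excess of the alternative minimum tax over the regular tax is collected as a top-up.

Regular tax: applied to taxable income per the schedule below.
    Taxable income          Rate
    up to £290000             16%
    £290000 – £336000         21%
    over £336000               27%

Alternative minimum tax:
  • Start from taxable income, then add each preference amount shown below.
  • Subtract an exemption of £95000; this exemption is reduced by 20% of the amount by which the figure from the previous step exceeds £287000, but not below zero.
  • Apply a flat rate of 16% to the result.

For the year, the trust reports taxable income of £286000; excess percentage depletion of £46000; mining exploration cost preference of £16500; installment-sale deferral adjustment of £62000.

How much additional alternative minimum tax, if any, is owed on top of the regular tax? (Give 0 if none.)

Regular tax:
  £286000 × 16% = £45760

Alternative minimum tax:
  Adjusted income: £286000 + £46000 + £16500 + £62000 = £410500
  Exemption: £95000 − 20% × (£410500 − £287000) = £95000 − £24700 = £70300
  Base: £410500 − £70300 = £340200
  £340200 × 16% = £54432

Excess of alternative minimum tax over regular tax: £54432 − £45760 = £8672.

£8672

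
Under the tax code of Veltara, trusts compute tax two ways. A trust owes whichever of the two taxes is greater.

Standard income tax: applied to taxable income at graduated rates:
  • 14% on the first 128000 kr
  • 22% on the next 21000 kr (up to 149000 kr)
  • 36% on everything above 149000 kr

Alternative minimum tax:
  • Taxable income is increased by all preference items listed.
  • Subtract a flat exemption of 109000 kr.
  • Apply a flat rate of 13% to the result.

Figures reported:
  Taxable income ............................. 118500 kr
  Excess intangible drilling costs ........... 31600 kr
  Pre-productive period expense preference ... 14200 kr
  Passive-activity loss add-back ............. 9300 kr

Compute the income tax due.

16590 kr

Alternative minimum tax:
  Adjusted income: 118500 kr + 31600 kr + 14200 kr + 9300 kr = 173600 kr
  Less exemption 109000 kr → base 64600 kr
  64600 kr × 13% = 8398 kr

Standard income tax:
  118500 kr × 14% = 16590 kr

16590 kr > 8398 kr, so the standard income tax governs.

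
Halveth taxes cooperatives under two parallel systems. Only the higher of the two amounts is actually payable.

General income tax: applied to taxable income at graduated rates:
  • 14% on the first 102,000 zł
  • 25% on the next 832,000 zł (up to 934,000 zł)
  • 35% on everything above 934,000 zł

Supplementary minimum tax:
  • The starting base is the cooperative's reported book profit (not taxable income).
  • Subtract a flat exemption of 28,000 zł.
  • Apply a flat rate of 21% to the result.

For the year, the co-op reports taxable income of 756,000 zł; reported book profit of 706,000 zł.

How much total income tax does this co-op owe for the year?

General income tax:
  102,000 zł × 14% = 14,280 zł
  654,000 zł × 25% = 163,500 zł
  → 177,780 zł

Supplementary minimum tax:
  Base (reported book profit): 706,000 zł
  Less exemption 28,000 zł → base 678,000 zł
  678,000 zł × 21% = 142,380 zł

177,780 zł > 142,380 zł, so the general income tax governs.

177,780 zł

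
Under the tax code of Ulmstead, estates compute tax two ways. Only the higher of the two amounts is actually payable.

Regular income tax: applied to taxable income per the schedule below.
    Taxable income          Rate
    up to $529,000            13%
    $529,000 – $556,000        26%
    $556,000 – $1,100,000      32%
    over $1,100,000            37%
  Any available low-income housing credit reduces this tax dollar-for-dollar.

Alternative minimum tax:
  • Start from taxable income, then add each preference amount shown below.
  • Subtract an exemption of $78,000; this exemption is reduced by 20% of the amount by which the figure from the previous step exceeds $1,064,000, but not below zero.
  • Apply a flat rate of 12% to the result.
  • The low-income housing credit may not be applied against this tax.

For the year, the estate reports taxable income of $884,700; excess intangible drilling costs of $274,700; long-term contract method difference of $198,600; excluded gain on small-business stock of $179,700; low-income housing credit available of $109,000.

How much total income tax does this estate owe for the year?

Regular income tax:
  $529,000 × 13% = $68,770
  $27,000 × 26% = $7,020
  $328,700 × 32% = $105,184
  → $180,974
  Less low-income housing credit $109,000 → $71,974

Alternative minimum tax:
  Adjusted income: $884,700 + $274,700 + $198,600 + $179,700 = $1,537,700
  Exemption: 20% × ($1,537,700 − $1,064,000) = $94,740 ≥ $78,000, so the exemption is fully phased out
  Base: $1,537,700 − $0 = $1,537,700
  $1,537,700 × 12% = $184,524

$184,524 > $71,974, so the alternative minimum tax is the binding amount.

$184,524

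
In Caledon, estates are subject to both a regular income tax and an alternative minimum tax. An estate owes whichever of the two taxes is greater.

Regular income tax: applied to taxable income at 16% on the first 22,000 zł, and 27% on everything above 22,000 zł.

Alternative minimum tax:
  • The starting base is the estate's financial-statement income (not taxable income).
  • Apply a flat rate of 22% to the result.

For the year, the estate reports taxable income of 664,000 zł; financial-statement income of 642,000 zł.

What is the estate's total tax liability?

176,860 zł

Regular income tax:
  22,000 zł × 16% = 3,520 zł
  642,000 zł × 27% = 173,340 zł
  → 176,860 zł

Alternative minimum tax:
  Base (financial-statement income): 642,000 zł
  642,000 zł × 22% = 141,240 zł

176,860 zł > 141,240 zł, so the regular income tax governs.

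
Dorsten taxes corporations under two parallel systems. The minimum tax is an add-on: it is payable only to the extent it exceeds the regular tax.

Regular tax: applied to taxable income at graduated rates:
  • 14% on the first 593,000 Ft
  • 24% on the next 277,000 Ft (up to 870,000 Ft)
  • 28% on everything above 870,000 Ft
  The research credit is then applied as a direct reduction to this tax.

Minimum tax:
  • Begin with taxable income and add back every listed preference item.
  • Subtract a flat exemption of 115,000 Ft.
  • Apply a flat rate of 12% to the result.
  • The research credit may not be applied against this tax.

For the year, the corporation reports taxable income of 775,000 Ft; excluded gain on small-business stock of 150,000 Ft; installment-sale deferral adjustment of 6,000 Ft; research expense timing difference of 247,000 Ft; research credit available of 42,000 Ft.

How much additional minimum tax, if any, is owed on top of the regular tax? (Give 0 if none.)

42,860 Ft

Regular tax:
  593,000 Ft × 14% = 83,020 Ft
  182,000 Ft × 24% = 43,680 Ft
  → 126,700 Ft
  Less research credit 42,000 Ft → 84,700 Ft

Minimum tax:
  Adjusted income: 775,000 Ft + 150,000 Ft + 6,000 Ft + 247,000 Ft = 1,178,000 Ft
  Less exemption 115,000 Ft → base 1,063,000 Ft
  1,063,000 Ft × 12% = 127,560 Ft

Excess of minimum tax over regular tax: 127,560 Ft − 84,700 Ft = 42,860 Ft.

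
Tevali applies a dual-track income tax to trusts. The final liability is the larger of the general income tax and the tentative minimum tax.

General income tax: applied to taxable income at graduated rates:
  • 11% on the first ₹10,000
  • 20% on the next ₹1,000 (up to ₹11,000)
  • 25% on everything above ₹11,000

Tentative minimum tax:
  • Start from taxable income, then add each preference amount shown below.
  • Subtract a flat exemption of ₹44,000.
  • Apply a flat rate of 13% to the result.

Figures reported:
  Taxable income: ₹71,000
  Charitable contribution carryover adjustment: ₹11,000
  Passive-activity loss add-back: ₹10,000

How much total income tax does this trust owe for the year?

₹16,300

General income tax:
  ₹10,000 × 11% = ₹1,100
  ₹1,000 × 20% = ₹200
  ₹60,000 × 25% = ₹15,000
  → ₹16,300

Tentative minimum tax:
  Adjusted income: ₹71,000 + ₹11,000 + ₹10,000 = ₹92,000
  Less exemption ₹44,000 → base ₹48,000
  ₹48,000 × 13% = ₹6,240

₹16,300 > ₹6,240, so the general income tax governs.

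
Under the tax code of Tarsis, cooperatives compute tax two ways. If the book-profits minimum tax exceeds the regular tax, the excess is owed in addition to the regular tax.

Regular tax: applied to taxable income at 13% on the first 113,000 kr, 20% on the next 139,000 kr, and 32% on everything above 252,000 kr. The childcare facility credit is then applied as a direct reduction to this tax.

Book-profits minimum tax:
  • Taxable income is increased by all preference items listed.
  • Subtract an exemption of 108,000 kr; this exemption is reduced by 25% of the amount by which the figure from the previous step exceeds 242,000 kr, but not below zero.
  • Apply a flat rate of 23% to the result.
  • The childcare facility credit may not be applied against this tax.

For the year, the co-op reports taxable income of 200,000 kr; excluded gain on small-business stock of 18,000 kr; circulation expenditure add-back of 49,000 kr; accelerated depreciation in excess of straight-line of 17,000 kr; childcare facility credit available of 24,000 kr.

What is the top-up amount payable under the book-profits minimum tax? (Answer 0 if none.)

Regular tax:
  113,000 kr × 13% = 14,690 kr
  87,000 kr × 20% = 17,400 kr
  → 32,090 kr
  Less childcare facility credit 24,000 kr → 8,090 kr

Book-profits minimum tax:
  Adjusted income: 200,000 kr + 18,000 kr + 49,000 kr + 17,000 kr = 284,000 kr
  Exemption: 108,000 kr − 25% × (284,000 kr − 242,000 kr) = 108,000 kr − 10,500 kr = 97,500 kr
  Base: 284,000 kr − 97,500 kr = 186,500 kr
  186,500 kr × 23% = 42,895 kr

Excess of book-profits minimum tax over regular tax: 42,895 kr − 8,090 kr = 34,805 kr.

34,805 kr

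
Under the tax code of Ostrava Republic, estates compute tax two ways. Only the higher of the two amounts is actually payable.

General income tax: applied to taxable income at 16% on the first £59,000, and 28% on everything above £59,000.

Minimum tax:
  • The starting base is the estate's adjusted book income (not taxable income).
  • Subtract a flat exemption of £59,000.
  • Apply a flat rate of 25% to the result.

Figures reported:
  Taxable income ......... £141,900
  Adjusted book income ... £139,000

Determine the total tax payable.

Minimum tax:
  Base (adjusted book income): £139,000
  Less exemption £59,000 → base £80,000
  £80,000 × 25% = £20,000

General income tax:
  £59,000 × 16% = £9,440
  £82,900 × 28% = £23,212
  → £32,652

£32,652 > £20,000, so the general income tax governs.

£32,652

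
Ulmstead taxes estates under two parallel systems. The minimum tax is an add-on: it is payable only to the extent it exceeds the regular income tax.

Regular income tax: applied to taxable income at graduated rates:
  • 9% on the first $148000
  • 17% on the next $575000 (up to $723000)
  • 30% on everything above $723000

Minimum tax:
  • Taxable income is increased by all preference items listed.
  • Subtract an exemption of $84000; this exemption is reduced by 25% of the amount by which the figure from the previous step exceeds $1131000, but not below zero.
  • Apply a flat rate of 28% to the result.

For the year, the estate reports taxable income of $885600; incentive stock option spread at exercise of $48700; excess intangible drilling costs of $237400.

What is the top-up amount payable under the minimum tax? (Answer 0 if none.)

Regular income tax:
  $148000 × 9% = $13320
  $575000 × 17% = $97750
  $162600 × 30% = $48780
  → $159850

Minimum tax:
  Adjusted income: $885600 + $48700 + $237400 = $1171700
  Exemption: $84000 − 25% × ($1171700 − $1131000) = $84000 − $10175 = $73825
  Base: $1171700 − $73825 = $1097875
  $1097875 × 28% = $307405

Excess of minimum tax over regular income tax: $307405 − $159850 = $147555.

$147555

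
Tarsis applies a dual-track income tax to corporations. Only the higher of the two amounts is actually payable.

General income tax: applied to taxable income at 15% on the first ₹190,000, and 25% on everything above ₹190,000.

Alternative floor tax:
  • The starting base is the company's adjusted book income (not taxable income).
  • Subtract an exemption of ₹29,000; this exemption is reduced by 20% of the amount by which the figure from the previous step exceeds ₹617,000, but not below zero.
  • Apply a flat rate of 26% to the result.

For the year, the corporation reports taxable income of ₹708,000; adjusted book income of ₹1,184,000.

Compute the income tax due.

₹307,840

General income tax:
  ₹190,000 × 15% = ₹28,500
  ₹518,000 × 25% = ₹129,500
  → ₹158,000

Alternative floor tax:
  Base (adjusted book income): ₹1,184,000
  Exemption: 20% × (₹1,184,000 − ₹617,000) = ₹113,400 ≥ ₹29,000, so the exemption is fully phased out
  Base: ₹1,184,000 − ₹0 = ₹1,184,000
  ₹1,184,000 × 26% = ₹307,840

₹307,840 > ₹158,000, so the alternative floor tax is the binding amount.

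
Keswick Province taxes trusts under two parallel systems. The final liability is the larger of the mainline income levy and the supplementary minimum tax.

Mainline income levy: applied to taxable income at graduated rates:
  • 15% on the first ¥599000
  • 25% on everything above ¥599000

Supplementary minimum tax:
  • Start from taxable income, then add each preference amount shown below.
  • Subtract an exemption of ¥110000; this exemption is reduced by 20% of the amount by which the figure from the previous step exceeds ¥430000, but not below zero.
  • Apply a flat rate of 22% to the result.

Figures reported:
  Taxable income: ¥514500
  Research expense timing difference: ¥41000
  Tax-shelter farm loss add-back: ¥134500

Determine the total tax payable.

¥139040

Mainline income levy:
  ¥514500 × 15% = ¥77175

Supplementary minimum tax:
  Adjusted income: ¥514500 + ¥41000 + ¥134500 = ¥690000
  Exemption: ¥110000 − 20% × (¥690000 − ¥430000) = ¥110000 − ¥52000 = ¥58000
  Base: ¥690000 − ¥58000 = ¥632000
  ¥632000 × 22% = ¥139040

¥139040 > ¥77175, so the supplementary minimum tax is the binding amount.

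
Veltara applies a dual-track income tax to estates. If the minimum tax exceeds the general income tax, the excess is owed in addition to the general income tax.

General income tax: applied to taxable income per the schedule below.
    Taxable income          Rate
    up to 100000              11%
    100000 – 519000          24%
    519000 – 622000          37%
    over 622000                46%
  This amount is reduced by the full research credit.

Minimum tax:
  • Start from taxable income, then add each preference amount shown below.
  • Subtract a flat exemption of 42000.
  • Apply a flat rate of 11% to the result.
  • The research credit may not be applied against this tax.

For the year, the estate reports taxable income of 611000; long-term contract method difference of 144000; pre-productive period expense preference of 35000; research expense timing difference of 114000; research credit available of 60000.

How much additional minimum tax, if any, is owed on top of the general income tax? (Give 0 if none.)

9220

Minimum tax:
  Adjusted income: 611000 + 144000 + 35000 + 114000 = 904000
  Less exemption 42000 → base 862000
  862000 × 11% = 94820

General income tax:
  100000 × 11% = 11000
  419000 × 24% = 100560
  92000 × 37% = 34040
  → 145600
  Less research credit 60000 → 85600

Excess of minimum tax over general income tax: 94820 − 85600 = 9220.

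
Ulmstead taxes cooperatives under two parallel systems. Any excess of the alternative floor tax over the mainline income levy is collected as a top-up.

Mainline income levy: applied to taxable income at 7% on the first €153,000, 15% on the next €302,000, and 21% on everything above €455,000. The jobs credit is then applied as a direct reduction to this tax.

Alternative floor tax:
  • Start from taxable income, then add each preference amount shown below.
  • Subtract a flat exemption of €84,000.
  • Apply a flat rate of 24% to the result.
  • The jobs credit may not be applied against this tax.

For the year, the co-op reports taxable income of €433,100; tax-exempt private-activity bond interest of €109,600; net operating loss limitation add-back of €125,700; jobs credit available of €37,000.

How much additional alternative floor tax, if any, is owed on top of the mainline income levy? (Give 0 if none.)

Mainline income levy:
  €153,000 × 7% = €10,710
  €280,100 × 15% = €42,015
  → €52,725
  Less jobs credit €37,000 → €15,725

Alternative floor tax:
  Adjusted income: €433,100 + €109,600 + €125,700 = €668,400
  Less exemption €84,000 → base €584,400
  €584,400 × 24% = €140,256

Excess of alternative floor tax over mainline income levy: €140,256 − €15,725 = €124,531.

€124,531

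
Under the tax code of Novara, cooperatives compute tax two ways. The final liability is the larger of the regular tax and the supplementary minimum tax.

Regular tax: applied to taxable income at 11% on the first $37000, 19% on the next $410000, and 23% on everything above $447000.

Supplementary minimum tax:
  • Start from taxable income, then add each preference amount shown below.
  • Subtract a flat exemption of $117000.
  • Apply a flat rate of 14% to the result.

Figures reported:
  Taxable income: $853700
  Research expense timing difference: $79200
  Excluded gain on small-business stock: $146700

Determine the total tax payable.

$175511

Regular tax:
  $37000 × 11% = $4070
  $410000 × 19% = $77900
  $406700 × 23% = $93541
  → $175511

Supplementary minimum tax:
  Adjusted income: $853700 + $79200 + $146700 = $1079600
  Less exemption $117000 → base $962600
  $962600 × 14% = $134764

$175511 > $134764, so the regular tax governs.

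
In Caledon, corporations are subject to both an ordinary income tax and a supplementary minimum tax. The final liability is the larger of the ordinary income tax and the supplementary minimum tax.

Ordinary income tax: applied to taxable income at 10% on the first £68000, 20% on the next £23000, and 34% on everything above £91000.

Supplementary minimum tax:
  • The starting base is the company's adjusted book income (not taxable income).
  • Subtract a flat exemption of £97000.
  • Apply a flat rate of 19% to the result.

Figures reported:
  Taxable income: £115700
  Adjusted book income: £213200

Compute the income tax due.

£22078

Ordinary income tax:
  £68000 × 10% = £6800
  £23000 × 20% = £4600
  £24700 × 34% = £8398
  → £19798

Supplementary minimum tax:
  Base (adjusted book income): £213200
  Less exemption £97000 → base £116200
  £116200 × 19% = £22078

£22078 > £19798, so the supplementary minimum tax is the binding amount.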